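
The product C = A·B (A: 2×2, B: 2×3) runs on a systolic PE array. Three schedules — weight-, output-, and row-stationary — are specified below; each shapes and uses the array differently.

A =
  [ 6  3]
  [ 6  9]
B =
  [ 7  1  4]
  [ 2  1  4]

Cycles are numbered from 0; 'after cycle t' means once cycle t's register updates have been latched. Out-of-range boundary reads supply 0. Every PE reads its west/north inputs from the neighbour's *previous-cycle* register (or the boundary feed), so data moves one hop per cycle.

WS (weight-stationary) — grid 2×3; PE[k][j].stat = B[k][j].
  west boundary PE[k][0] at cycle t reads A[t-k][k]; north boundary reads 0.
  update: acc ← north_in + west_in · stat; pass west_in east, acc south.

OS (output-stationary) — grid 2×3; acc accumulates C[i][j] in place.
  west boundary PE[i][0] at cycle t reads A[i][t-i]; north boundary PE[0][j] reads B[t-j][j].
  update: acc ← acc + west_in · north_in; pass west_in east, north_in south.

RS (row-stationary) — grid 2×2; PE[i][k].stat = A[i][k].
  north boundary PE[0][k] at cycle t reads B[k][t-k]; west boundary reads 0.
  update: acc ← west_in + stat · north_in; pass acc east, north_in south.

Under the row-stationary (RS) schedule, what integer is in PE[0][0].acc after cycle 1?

RS 2×2: PE[0][0] cycle-by-cycle (with neighbour feeds):
  step 0 · PE0,0: acc=42; fwd→42 fwd↓7
  step 1 · PE0,0: acc=6; fwd→6 fwd↓1

PE[0][0].acc = 6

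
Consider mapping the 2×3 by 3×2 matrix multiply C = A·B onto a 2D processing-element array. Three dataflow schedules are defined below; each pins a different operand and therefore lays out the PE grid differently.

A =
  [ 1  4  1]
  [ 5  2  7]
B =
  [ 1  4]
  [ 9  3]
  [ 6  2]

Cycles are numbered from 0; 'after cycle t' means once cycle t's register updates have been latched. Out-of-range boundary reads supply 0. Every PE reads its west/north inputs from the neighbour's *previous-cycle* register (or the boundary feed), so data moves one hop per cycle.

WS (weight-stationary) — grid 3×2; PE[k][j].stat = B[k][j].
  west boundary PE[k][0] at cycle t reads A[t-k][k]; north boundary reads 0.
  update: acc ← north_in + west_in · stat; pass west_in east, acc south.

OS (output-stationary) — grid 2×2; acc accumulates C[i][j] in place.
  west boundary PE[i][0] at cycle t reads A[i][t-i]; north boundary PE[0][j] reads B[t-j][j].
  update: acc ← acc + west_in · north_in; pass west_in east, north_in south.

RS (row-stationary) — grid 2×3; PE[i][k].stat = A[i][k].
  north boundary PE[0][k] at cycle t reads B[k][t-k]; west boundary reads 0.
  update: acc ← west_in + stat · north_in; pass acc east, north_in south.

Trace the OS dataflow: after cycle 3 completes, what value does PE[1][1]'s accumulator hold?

PE[1][1].acc = 26

Tracing OS — 2×2 array, target PE[1][1]:
  after 0 — PE[0][1] acc=0, pass-E 0, pass-S 0
  after 0 — PE[1][0] acc=0, pass-E 0, pass-S 0
  after 0 — PE[1][1] acc=0, pass-E 0, pass-S 0
  after 1 — PE[0][1] acc=4, pass-E 1, pass-S 4
  after 1 — PE[1][0] acc=5, pass-E 5, pass-S 1
  after 1 — PE[1][1] acc=0, pass-E 0, pass-S 0
  after 2 — PE[0][1] acc=16, pass-E 4, pass-S 3
  after 2 — PE[1][0] acc=23, pass-E 2, pass-S 9
  after 2 — PE[1][1] acc=20, pass-E 5, pass-S 4
  after 3 — PE[0][1] acc=18, pass-E 1, pass-S 2
  after 3 — PE[1][0] acc=65, pass-E 7, pass-S 6
  after 3 — PE[1][1] acc=26, pass-E 2, pass-S 3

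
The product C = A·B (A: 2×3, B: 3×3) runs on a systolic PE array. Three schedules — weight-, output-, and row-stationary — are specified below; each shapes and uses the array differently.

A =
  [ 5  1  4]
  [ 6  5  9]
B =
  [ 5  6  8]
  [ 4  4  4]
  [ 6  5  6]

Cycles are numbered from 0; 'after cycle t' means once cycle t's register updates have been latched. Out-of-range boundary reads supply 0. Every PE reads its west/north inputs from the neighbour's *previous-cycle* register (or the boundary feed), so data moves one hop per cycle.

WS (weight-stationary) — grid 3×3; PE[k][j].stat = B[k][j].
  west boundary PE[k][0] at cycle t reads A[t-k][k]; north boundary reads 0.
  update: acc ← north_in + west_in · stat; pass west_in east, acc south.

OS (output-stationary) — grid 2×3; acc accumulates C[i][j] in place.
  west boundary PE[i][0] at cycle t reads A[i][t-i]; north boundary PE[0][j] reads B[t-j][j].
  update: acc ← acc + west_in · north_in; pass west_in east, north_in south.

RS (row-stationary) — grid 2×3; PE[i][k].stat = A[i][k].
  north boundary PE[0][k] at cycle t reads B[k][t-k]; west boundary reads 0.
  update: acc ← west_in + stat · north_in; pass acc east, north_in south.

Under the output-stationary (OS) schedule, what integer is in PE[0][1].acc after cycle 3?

PE[0][1].acc = 54

OS (2×3). Following PE[0][1] plus its west/north inputs:
  [0] (0,0) acc=25 (h:5 v:5)
  [0] (0,1) acc=0 (h:0 v:0)
  [1] (0,0) acc=29 (h:1 v:4)
  [1] (0,1) acc=30 (h:5 v:6)
  [2] (0,0) acc=53 (h:4 v:6)
  [2] (0,1) acc=34 (h:1 v:4)
  [3] (0,0) acc=53 (h:0 v:0)
  [3] (0,1) acc=54 (h:4 v:5)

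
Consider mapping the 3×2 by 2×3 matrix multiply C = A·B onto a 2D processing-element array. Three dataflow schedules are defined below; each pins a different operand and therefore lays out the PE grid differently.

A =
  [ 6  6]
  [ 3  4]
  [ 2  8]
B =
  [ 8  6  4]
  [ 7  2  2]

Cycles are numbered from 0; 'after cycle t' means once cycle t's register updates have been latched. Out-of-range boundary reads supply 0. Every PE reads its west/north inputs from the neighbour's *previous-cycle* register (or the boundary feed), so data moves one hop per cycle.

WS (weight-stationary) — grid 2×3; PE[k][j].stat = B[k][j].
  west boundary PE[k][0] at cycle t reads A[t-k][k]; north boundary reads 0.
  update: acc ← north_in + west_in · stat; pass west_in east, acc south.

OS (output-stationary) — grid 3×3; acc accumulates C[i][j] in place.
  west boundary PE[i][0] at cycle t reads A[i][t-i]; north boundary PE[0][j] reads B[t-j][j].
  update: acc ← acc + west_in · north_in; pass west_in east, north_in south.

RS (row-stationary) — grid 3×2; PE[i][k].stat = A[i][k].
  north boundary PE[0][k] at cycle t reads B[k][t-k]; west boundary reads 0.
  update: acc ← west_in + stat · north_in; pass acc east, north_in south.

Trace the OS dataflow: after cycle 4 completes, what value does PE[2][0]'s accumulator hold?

PE[2][0].acc = 72

OS 3×3: PE[2][0] cycle-by-cycle (with neighbour feeds):
  @0  [1,0]  acc 0  |  →0  ↓0
  @0  [2,0]  acc 0  |  →0  ↓0
  @1  [1,0]  acc 24  |  →3  ↓8
  @1  [2,0]  acc 0  |  →0  ↓0
  @2  [1,0]  acc 52  |  →4  ↓7
  @2  [2,0]  acc 16  |  →2  ↓8
  @3  [1,0]  acc 52  |  →0  ↓0
  @3  [2,0]  acc 72  |  →8  ↓7
  @4  [1,0]  acc 52  |  →0  ↓0
  @4  [2,0]  acc 72  |  →0  ↓0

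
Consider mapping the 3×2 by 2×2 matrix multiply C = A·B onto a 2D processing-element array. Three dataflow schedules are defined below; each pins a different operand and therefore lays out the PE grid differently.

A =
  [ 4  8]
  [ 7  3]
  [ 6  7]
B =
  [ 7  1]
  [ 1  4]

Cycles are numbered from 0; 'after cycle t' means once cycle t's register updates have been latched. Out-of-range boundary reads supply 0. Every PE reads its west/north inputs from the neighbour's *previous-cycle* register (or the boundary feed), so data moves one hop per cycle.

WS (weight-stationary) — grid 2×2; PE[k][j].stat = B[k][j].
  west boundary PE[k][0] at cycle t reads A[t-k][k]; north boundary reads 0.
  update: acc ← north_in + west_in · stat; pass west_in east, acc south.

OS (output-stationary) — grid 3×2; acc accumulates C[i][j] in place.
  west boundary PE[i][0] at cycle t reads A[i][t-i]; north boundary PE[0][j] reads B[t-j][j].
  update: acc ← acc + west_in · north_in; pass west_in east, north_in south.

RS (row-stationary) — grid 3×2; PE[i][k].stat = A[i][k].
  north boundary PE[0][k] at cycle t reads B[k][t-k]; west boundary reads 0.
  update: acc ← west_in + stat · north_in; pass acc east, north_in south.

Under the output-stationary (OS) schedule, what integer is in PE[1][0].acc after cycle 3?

OS (3×2). Following PE[1][0] plus its west/north inputs:
  after 0 — PE[0][0] acc=28, pass-E 4, pass-S 7
  after 0 — PE[1][0] acc=0, pass-E 0, pass-S 0
  after 1 — PE[0][0] acc=36, pass-E 8, pass-S 1
  after 1 — PE[1][0] acc=49, pass-E 7, pass-S 7
  after 2 — PE[0][0] acc=36, pass-E 0, pass-S 0
  after 2 — PE[1][0] acc=52, pass-E 3, pass-S 1
  after 3 — PE[0][0] acc=36, pass-E 0, pass-S 0
  after 3 — PE[1][0] acc=52, pass-E 0, pass-S 0

PE[1][0].acc = 52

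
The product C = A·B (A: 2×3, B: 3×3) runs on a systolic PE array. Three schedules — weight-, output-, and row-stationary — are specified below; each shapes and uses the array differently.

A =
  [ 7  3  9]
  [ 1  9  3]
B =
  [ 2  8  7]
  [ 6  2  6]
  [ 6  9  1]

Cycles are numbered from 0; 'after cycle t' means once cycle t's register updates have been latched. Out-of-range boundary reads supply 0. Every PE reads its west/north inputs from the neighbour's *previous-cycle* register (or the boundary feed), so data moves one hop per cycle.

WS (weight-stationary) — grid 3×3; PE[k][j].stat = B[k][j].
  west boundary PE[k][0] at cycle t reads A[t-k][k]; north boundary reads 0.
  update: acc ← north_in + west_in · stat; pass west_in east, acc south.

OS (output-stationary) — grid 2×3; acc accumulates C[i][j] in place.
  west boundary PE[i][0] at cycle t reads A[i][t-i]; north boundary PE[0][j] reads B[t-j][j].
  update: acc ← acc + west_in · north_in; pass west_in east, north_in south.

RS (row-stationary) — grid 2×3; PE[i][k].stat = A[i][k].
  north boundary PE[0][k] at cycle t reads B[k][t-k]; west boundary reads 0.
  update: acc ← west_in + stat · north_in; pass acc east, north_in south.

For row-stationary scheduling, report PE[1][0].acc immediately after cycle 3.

PE[1][0].acc = 7

RS 2×3: PE[1][0] cycle-by-cycle (with neighbour feeds):
  step 0 · PE0,0: acc=14; fwd→14 fwd↓2
  step 0 · PE1,0: acc=0; fwd→0 fwd↓0
  step 1 · PE0,0: acc=56; fwd→56 fwd↓8
  step 1 · PE1,0: acc=2; fwd→2 fwd↓2
  step 2 · PE0,0: acc=49; fwd→49 fwd↓7
  step 2 · PE1,0: acc=8; fwd→8 fwd↓8
  step 3 · PE0,0: acc=0; fwd→0 fwd↓0
  step 3 · PE1,0: acc=7; fwd→7 fwd↓7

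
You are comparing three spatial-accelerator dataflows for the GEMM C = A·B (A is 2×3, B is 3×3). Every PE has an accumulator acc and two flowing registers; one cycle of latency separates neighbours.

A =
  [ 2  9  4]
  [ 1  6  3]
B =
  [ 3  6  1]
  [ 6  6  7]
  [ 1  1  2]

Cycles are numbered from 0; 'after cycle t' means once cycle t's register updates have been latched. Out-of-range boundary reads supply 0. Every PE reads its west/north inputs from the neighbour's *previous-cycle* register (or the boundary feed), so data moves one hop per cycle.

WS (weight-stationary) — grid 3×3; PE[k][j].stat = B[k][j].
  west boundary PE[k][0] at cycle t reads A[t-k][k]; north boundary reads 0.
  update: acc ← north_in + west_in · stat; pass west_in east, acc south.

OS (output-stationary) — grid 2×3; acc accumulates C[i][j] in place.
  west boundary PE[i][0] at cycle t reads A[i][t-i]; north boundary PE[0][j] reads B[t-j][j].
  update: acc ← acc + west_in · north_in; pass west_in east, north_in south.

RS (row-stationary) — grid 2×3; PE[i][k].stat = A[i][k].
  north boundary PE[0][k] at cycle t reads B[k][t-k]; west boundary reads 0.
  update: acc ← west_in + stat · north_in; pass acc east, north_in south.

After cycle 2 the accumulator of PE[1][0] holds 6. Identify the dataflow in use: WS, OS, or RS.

dataflow = RS

Under WS (3×3), PE[1][0]:
  t=0 PE[1][0]: acc=0 h=0 v=0
  t=1 PE[1][0]: acc=60 h=9 v=60
  t=2 PE[1][0]: acc=39 h=6 v=39
Under OS (2×3), PE[1][0]:
  t=0 PE[1][0]: acc=0 h=0 v=0
  t=1 PE[1][0]: acc=3 h=1 v=3
  t=2 PE[1][0]: acc=39 h=6 v=6
Under RS (2×3), PE[1][0]:
  t=0 PE[1][0]: acc=0 h=0 v=0
  t=1 PE[1][0]: acc=3 h=3 v=3
  t=2 PE[1][0]: acc=6 h=6 v=6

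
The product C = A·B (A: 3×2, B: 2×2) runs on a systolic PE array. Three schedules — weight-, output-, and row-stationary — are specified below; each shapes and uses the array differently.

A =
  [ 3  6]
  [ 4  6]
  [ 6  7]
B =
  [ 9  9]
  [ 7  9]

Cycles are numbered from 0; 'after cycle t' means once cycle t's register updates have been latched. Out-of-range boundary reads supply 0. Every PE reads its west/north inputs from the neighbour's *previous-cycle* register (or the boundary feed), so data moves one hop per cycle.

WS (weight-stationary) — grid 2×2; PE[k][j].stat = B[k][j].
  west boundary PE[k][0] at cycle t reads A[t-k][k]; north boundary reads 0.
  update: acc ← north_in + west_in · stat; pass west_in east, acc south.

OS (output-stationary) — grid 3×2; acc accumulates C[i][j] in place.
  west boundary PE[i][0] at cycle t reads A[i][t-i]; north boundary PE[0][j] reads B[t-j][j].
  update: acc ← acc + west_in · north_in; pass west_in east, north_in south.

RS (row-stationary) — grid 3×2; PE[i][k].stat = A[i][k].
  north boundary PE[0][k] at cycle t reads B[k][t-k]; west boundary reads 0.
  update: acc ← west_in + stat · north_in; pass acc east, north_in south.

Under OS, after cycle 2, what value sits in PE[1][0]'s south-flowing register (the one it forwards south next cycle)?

OS on a 3×2 grid — tracing PE[1][0] and its feeders:
  0: (0,0).acc=27  regs=<3,9>
  0: (1,0).acc=0  regs=<0,0>
  1: (0,0).acc=69  regs=<6,7>
  1: (1,0).acc=36  regs=<4,9>
  2: (0,0).acc=69  regs=<0,0>
  2: (1,0).acc=78  regs=<6,7>

register = 7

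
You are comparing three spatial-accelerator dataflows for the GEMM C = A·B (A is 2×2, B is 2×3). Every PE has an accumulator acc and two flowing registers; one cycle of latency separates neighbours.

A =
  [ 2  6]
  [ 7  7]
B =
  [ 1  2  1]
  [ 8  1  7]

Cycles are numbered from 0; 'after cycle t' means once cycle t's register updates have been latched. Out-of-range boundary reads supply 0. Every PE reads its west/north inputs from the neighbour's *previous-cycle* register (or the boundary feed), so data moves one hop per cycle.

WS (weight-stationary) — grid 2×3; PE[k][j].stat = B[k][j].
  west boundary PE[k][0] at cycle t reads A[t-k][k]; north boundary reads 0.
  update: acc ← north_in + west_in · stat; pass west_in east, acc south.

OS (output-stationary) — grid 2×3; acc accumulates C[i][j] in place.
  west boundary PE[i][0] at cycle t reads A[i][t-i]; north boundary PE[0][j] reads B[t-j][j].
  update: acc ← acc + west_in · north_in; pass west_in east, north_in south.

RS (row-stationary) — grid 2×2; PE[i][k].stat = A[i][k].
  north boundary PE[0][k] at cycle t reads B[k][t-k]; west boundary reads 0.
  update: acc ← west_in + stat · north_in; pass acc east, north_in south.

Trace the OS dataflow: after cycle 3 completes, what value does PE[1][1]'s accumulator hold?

Tracing OS — 2×3 array, target PE[1][1]:
  after 0 — PE[0][1] acc=0, pass-E 0, pass-S 0
  after 0 — PE[1][0] acc=0, pass-E 0, pass-S 0
  after 0 — PE[1][1] acc=0, pass-E 0, pass-S 0
  after 1 — PE[0][1] acc=4, pass-E 2, pass-S 2
  after 1 — PE[1][0] acc=7, pass-E 7, pass-S 1
  after 1 — PE[1][1] acc=0, pass-E 0, pass-S 0
  after 2 — PE[0][1] acc=10, pass-E 6, pass-S 1
  after 2 — PE[1][0] acc=63, pass-E 7, pass-S 8
  after 2 — PE[1][1] acc=14, pass-E 7, pass-S 2
  after 3 — PE[0][1] acc=10, pass-E 0, pass-S 0
  after 3 — PE[1][0] acc=63, pass-E 0, pass-S 0
  after 3 — PE[1][1] acc=21, pass-E 7, pass-S 1

PE[1][1].acc = 21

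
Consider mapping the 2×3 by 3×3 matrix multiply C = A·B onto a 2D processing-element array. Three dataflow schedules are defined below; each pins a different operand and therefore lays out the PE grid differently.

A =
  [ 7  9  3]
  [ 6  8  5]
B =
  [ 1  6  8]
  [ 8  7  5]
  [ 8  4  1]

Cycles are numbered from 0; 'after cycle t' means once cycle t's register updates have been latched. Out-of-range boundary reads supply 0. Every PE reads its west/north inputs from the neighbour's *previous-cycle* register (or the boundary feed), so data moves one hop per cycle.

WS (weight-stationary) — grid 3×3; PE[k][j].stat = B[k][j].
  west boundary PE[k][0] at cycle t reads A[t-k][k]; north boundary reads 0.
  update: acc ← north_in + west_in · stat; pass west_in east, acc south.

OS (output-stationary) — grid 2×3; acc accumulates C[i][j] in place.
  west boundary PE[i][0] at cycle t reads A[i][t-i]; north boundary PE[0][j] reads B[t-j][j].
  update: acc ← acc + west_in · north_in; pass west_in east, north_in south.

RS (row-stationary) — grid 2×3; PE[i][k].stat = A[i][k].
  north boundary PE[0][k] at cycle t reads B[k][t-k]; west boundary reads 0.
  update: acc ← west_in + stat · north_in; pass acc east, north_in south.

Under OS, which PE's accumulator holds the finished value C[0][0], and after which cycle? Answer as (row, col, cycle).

(row, col, cycle) = (0, 0, 2)

OS: C[0][0] accumulates in PE[0][0]:
  0: (0,0).acc=7  regs=<7,1>
  1: (0,0).acc=79  regs=<9,8>
  2: (0,0).acc=103  regs=<3,8>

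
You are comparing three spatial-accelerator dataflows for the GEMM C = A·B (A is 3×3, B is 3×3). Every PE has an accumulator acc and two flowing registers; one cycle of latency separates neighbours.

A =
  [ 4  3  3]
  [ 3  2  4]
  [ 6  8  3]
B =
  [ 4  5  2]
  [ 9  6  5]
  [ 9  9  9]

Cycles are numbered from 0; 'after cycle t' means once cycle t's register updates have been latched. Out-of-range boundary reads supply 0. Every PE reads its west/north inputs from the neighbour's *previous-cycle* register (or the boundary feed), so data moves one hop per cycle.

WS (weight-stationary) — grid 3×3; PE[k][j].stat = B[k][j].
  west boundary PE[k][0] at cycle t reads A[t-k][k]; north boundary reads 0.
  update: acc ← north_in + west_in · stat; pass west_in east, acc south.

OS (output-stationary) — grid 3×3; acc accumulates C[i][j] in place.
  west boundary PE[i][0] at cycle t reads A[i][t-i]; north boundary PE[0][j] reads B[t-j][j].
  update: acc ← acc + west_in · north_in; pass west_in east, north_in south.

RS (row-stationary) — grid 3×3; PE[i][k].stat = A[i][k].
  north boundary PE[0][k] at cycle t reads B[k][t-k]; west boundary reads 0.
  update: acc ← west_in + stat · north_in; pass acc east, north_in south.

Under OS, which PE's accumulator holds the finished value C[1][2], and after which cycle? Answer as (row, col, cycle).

(row, col, cycle) = (1, 2, 5)

OS — PE[1][2] is where C[1][2] collects:
  [0] (1,2) acc=0 (h:0 v:0)
  [1] (1,2) acc=0 (h:0 v:0)
  [2] (1,2) acc=0 (h:0 v:0)
  [3] (1,2) acc=6 (h:3 v:2)
  [4] (1,2) acc=16 (h:2 v:5)
  [5] (1,2) acc=52 (h:4 v:9)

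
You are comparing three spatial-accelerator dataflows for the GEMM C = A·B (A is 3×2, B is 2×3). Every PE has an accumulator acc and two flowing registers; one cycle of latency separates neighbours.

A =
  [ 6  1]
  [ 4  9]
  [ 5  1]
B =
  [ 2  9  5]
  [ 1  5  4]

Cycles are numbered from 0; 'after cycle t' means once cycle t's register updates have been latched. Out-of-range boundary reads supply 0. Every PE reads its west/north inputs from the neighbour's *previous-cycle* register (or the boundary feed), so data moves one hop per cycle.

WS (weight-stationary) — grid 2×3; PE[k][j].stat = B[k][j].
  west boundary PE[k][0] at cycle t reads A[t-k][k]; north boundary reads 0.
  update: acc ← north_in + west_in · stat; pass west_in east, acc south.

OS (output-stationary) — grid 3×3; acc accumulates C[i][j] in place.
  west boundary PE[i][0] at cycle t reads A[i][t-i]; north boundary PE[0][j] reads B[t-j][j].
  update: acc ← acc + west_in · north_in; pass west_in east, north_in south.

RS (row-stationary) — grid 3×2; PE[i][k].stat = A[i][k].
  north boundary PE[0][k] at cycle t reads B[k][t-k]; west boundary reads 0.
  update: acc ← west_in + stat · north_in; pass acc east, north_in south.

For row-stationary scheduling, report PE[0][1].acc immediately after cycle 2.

PE[0][1].acc = 59

RS 3×2: PE[0][1] cycle-by-cycle (with neighbour feeds):
  cycle 0: PE[0][0] → acc 12, east 12, south 2
  cycle 0: PE[0][1] → acc 0, east 0, south 0
  cycle 1: PE[0][0] → acc 54, east 54, south 9
  cycle 1: PE[0][1] → acc 13, east 13, south 1
  cycle 2: PE[0][0] → acc 30, east 30, south 5
  cycle 2: PE[0][1] → acc 59, east 59, south 5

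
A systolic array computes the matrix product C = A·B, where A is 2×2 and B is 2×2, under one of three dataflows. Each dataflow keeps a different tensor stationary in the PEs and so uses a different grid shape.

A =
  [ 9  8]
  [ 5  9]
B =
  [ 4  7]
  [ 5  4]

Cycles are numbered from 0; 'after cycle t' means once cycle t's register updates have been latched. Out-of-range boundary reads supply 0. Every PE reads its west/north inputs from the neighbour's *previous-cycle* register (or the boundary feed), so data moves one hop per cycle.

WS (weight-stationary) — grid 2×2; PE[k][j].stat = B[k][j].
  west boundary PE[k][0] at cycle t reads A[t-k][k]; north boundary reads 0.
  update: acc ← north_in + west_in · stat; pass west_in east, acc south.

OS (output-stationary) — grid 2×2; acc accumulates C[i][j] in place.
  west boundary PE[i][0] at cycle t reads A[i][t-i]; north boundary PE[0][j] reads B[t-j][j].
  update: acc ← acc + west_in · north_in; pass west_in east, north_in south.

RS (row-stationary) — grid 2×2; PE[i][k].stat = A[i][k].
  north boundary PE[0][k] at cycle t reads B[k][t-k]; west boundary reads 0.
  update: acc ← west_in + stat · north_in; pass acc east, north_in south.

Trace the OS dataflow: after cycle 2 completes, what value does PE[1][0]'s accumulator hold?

PE[1][0].acc = 65

Tracing OS — 2×2 array, target PE[1][0]:
  cycle 0: PE[0][0] → acc 36, east 9, south 4
  cycle 0: PE[1][0] → acc 0, east 0, south 0
  cycle 1: PE[0][0] → acc 76, east 8, south 5
  cycle 1: PE[1][0] → acc 20, east 5, south 4
  cycle 2: PE[0][0] → acc 76, east 0, south 0
  cycle 2: PE[1][0] → acc 65, east 9, south 5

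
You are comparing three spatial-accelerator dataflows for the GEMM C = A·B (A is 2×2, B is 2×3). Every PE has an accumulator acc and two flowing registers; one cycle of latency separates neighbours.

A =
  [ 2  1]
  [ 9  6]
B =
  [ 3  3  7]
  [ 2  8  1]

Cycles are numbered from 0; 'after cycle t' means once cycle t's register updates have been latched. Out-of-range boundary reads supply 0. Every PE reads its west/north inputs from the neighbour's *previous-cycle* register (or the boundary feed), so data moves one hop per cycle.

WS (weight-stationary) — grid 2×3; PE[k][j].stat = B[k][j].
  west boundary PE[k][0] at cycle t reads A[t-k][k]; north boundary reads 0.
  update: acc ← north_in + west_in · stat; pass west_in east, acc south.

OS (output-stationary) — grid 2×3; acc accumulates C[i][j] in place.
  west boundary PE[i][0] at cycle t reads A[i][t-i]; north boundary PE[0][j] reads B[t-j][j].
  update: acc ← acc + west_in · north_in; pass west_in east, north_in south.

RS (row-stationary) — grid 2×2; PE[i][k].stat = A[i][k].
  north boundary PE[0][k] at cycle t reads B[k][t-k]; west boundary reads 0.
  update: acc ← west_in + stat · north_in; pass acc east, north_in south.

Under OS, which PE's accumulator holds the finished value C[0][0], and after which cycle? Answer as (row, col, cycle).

(row, col, cycle) = (0, 0, 1)

Under OS, C[0][0] lands at PE[0][0]:
  cycle 0: PE[0][0] → acc 6, east 2, south 3
  cycle 1: PE[0][0] → acc 8, east 1, south 2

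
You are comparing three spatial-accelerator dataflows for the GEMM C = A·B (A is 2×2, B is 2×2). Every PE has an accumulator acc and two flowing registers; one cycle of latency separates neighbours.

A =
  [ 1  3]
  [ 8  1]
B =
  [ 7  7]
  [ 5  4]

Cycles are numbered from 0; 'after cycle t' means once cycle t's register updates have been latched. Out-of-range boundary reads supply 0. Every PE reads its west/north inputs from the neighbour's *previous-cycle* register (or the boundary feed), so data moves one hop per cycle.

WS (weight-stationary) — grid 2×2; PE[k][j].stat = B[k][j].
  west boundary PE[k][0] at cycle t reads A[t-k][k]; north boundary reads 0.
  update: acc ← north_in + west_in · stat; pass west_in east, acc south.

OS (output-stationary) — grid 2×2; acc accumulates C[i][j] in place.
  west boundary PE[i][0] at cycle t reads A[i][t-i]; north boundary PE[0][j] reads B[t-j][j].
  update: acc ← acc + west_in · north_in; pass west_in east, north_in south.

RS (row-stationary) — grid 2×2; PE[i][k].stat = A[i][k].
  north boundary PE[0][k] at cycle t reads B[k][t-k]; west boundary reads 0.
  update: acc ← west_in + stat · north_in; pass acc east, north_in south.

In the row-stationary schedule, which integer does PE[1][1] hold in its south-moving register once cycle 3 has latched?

register = 4

RS (2×2). Following PE[1][1] plus its west/north inputs:
  [0] (0,1) acc=0 (h:0 v:0)
  [0] (1,0) acc=0 (h:0 v:0)
  [0] (1,1) acc=0 (h:0 v:0)
  [1] (0,1) acc=22 (h:22 v:5)
  [1] (1,0) acc=56 (h:56 v:7)
  [1] (1,1) acc=0 (h:0 v:0)
  [2] (0,1) acc=19 (h:19 v:4)
  [2] (1,0) acc=56 (h:56 v:7)
  [2] (1,1) acc=61 (h:61 v:5)
  [3] (0,1) acc=0 (h:0 v:0)
  [3] (1,0) acc=0 (h:0 v:0)
  [3] (1,1) acc=60 (h:60 v:4)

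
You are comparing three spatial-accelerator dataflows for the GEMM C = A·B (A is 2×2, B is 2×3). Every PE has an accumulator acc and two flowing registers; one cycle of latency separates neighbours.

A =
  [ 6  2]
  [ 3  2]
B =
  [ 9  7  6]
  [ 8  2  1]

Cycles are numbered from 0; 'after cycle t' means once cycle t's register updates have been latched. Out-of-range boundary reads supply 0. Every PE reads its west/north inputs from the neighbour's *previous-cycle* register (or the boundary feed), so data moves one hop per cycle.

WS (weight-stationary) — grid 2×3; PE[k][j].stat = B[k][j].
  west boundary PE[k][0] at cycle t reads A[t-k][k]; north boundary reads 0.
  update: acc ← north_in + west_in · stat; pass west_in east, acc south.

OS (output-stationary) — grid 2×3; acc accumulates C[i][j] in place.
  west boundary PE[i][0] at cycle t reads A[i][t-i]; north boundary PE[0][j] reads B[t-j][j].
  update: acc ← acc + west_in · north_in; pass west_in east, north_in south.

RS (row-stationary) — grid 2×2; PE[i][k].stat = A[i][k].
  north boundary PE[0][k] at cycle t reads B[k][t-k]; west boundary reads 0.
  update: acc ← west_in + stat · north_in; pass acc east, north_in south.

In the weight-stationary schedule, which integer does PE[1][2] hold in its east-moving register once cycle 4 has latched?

register = 2

WS (2×3). Following PE[1][2] plus its west/north inputs:
  0: (0,2).acc=0  regs=<0,0>
  0: (1,1).acc=0  regs=<0,0>
  0: (1,2).acc=0  regs=<0,0>
  1: (0,2).acc=0  regs=<0,0>
  1: (1,1).acc=0  regs=<0,0>
  1: (1,2).acc=0  regs=<0,0>
  2: (0,2).acc=36  regs=<6,36>
  2: (1,1).acc=46  regs=<2,46>
  2: (1,2).acc=0  regs=<0,0>
  3: (0,2).acc=18  regs=<3,18>
  3: (1,1).acc=25  regs=<2,25>
  3: (1,2).acc=38  regs=<2,38>
  4: (0,2).acc=0  regs=<0,0>
  4: (1,1).acc=0  regs=<0,0>
  4: (1,2).acc=20  regs=<2,20>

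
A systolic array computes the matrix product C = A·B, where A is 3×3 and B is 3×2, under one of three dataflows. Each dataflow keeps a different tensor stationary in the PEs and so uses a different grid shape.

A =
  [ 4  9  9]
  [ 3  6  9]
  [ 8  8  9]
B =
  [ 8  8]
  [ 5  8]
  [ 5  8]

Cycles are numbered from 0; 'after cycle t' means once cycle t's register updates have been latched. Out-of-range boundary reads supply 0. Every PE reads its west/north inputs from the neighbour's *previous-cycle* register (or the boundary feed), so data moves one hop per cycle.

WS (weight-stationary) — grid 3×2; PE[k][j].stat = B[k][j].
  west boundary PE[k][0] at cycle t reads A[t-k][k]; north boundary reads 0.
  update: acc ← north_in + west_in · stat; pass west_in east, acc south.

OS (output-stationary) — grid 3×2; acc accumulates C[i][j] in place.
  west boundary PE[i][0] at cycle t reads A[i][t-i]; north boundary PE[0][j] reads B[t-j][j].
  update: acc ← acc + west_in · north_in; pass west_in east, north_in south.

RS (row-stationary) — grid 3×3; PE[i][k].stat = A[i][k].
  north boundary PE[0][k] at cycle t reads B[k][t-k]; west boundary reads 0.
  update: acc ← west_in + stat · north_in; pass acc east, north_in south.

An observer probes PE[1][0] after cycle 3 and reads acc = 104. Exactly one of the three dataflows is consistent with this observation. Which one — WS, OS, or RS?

— WS: 3×2; PE[1][0] trace:
  step 0 · PE1,0: acc=0; fwd→0 fwd↓0
  step 1 · PE1,0: acc=77; fwd→9 fwd↓77
  step 2 · PE1,0: acc=54; fwd→6 fwd↓54
  step 3 · PE1,0: acc=104; fwd→8 fwd↓104
— OS: 3×2; PE[1][0] trace:
  step 0 · PE1,0: acc=0; fwd→0 fwd↓0
  step 1 · PE1,0: acc=24; fwd→3 fwd↓8
  step 2 · PE1,0: acc=54; fwd→6 fwd↓5
  step 3 · PE1,0: acc=99; fwd→9 fwd↓5
— RS: 3×3; PE[1][0] trace:
  step 0 · PE1,0: acc=0; fwd→0 fwd↓0
  step 1 · PE1,0: acc=24; fwd→24 fwd↓8
  step 2 · PE1,0: acc=24; fwd→24 fwd↓8
  step 3 · PE1,0: acc=0; fwd→0 fwd↓0

dataflow = WS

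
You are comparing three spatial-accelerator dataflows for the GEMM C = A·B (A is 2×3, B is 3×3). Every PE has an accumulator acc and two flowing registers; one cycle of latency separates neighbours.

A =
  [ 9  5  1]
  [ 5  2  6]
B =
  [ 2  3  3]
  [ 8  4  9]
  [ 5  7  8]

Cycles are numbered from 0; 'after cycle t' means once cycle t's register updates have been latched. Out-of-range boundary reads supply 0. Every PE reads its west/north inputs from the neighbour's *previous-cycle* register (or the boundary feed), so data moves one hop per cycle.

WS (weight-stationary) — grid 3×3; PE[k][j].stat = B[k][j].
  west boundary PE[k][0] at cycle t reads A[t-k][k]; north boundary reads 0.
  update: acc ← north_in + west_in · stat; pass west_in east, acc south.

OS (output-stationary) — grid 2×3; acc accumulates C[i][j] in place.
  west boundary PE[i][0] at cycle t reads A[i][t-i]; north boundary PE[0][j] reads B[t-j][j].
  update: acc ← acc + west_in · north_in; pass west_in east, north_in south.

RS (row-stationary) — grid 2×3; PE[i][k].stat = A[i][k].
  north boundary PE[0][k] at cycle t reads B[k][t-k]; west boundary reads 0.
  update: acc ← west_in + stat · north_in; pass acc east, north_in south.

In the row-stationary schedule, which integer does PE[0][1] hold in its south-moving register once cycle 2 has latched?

register = 4

Tracing RS — 2×3 array, target PE[0][1]:
  0: (0,0).acc=18  regs=<18,2>
  0: (0,1).acc=0  regs=<0,0>
  1: (0,0).acc=27  regs=<27,3>
  1: (0,1).acc=58  regs=<58,8>
  2: (0,0).acc=27  regs=<27,3>
  2: (0,1).acc=47  regs=<47,4>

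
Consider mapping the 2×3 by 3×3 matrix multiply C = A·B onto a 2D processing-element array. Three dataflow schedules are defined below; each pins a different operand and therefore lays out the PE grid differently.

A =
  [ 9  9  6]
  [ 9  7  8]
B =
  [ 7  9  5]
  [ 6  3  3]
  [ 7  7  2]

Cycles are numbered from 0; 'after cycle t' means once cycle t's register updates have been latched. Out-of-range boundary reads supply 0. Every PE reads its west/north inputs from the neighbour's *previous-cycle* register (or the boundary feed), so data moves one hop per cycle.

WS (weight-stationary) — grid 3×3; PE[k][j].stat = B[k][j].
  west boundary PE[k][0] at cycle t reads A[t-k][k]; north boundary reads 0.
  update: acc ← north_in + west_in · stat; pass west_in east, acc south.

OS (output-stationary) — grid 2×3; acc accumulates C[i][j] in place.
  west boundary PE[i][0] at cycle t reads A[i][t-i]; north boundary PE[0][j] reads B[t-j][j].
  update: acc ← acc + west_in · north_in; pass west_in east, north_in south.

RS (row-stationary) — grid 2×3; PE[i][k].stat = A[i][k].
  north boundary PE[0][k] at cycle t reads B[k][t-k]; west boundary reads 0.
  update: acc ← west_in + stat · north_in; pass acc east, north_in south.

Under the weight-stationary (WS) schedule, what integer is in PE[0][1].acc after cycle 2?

WS on a 3×3 grid — tracing PE[0][1] and its feeders:
  0: (0,0).acc=63  regs=<9,63>
  0: (0,1).acc=0  regs=<0,0>
  1: (0,0).acc=63  regs=<9,63>
  1: (0,1).acc=81  regs=<9,81>
  2: (0,0).acc=0  regs=<0,0>
  2: (0,1).acc=81  regs=<9,81>

PE[0][1].acc = 81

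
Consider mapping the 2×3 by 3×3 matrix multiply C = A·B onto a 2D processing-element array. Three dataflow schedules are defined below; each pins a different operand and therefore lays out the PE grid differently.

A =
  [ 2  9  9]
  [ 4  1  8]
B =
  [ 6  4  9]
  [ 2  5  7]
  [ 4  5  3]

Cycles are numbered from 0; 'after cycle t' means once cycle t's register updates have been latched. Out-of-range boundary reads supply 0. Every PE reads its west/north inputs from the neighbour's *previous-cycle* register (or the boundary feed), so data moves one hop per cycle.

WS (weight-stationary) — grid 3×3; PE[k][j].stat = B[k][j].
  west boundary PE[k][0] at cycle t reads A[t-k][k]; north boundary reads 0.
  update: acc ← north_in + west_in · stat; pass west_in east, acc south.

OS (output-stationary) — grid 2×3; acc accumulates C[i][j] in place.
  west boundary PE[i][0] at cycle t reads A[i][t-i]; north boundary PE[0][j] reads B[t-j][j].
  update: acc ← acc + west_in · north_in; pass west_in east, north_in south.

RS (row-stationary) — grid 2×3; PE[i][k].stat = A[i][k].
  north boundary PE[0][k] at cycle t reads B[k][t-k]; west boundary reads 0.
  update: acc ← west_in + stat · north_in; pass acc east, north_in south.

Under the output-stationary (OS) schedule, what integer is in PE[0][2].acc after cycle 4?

OS 2×3: PE[0][2] cycle-by-cycle (with neighbour feeds):
  cycle 0: PE[0][1] → acc 0, east 0, south 0
  cycle 0: PE[0][2] → acc 0, east 0, south 0
  cycle 1: PE[0][1] → acc 8, east 2, south 4
  cycle 1: PE[0][2] → acc 0, east 0, south 0
  cycle 2: PE[0][1] → acc 53, east 9, south 5
  cycle 2: PE[0][2] → acc 18, east 2, south 9
  cycle 3: PE[0][1] → acc 98, east 9, south 5
  cycle 3: PE[0][2] → acc 81, east 9, south 7
  cycle 4: PE[0][1] → acc 98, east 0, south 0
  cycle 4: PE[0][2] → acc 108, east 9, south 3

PE[0][2].acc = 108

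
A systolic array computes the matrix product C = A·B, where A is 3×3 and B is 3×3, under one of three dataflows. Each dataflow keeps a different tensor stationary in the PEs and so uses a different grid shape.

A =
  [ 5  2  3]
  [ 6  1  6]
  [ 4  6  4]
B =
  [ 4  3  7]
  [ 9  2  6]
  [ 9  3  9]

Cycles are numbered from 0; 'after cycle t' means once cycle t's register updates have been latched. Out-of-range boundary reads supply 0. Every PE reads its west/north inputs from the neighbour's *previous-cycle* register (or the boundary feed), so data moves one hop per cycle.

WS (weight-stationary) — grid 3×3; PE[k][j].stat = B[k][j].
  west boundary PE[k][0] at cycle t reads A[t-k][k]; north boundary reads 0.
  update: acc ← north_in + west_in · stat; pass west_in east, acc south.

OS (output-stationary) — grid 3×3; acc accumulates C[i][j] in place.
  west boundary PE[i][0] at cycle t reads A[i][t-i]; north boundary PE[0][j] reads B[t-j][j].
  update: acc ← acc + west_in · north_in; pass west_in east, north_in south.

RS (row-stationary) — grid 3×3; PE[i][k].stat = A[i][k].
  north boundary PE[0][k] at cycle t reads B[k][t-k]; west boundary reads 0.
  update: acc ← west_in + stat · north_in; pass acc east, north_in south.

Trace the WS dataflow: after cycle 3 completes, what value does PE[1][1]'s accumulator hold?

Tracing WS — 3×3 array, target PE[1][1]:
  @0  [0,1]  acc 0  |  →0  ↓0
  @0  [1,0]  acc 0  |  →0  ↓0
  @0  [1,1]  acc 0  |  →0  ↓0
  @1  [0,1]  acc 15  |  →5  ↓15
  @1  [1,0]  acc 38  |  →2  ↓38
  @1  [1,1]  acc 0  |  →0  ↓0
  @2  [0,1]  acc 18  |  →6  ↓18
  @2  [1,0]  acc 33  |  →1  ↓33
  @2  [1,1]  acc 19  |  →2  ↓19
  @3  [0,1]  acc 12  |  →4  ↓12
  @3  [1,0]  acc 70  |  →6  ↓70
  @3  [1,1]  acc 20  |  →1  ↓20

PE[1][1].acc = 20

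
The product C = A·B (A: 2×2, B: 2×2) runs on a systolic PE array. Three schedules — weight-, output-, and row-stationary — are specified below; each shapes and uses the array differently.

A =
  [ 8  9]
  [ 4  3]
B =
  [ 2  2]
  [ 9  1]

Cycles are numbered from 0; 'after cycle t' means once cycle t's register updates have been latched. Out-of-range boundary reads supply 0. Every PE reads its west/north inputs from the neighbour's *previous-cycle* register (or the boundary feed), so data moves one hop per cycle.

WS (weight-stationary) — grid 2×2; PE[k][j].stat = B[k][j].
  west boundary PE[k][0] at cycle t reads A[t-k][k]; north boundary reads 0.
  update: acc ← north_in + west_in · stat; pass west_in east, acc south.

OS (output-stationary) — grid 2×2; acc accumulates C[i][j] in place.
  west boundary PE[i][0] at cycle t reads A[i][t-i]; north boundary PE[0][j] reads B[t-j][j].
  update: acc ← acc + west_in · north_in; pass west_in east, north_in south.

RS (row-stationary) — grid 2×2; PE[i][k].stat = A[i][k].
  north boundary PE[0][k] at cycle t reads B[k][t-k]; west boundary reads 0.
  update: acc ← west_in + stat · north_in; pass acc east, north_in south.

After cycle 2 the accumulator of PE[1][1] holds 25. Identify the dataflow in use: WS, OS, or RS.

Under WS (2×2), PE[1][1]:
  @0  [1,1]  acc 0  |  →0  ↓0
  @1  [1,1]  acc 0  |  →0  ↓0
  @2  [1,1]  acc 25  |  →9  ↓25
Under OS (2×2), PE[1][1]:
  @0  [1,1]  acc 0  |  →0  ↓0
  @1  [1,1]  acc 0  |  →0  ↓0
  @2  [1,1]  acc 8  |  →4  ↓2
Under RS (2×2), PE[1][1]:
  @0  [1,1]  acc 0  |  →0  ↓0
  @1  [1,1]  acc 0  |  →0  ↓0
  @2  [1,1]  acc 35  |  →35  ↓9

dataflow = WS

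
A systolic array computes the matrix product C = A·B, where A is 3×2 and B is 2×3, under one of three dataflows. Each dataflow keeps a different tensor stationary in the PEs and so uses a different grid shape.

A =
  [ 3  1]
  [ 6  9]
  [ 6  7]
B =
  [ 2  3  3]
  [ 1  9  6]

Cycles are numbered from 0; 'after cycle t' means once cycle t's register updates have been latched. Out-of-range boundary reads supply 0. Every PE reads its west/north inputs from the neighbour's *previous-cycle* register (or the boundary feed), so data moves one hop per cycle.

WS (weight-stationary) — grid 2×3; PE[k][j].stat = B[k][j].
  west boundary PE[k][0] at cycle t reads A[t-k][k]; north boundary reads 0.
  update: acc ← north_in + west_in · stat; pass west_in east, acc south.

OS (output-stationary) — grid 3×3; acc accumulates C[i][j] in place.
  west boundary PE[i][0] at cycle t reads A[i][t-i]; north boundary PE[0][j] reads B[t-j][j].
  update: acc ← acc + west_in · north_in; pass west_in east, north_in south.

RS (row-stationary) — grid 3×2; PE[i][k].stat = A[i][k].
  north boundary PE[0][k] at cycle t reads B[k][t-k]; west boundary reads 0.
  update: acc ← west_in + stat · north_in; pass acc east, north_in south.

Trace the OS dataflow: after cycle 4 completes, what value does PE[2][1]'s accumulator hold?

Tracing OS — 3×3 array, target PE[2][1]:
  after 0 — PE[1][1] acc=0, pass-E 0, pass-S 0
  after 0 — PE[2][0] acc=0, pass-E 0, pass-S 0
  after 0 — PE[2][1] acc=0, pass-E 0, pass-S 0
  after 1 — PE[1][1] acc=0, pass-E 0, pass-S 0
  after 1 — PE[2][0] acc=0, pass-E 0, pass-S 0
  after 1 — PE[2][1] acc=0, pass-E 0, pass-S 0
  after 2 — PE[1][1] acc=18, pass-E 6, pass-S 3
  after 2 — PE[2][0] acc=12, pass-E 6, pass-S 2
  after 2 — PE[2][1] acc=0, pass-E 0, pass-S 0
  after 3 — PE[1][1] acc=99, pass-E 9, pass-S 9
  after 3 — PE[2][0] acc=19, pass-E 7, pass-S 1
  after 3 — PE[2][1] acc=18, pass-E 6, pass-S 3
  after 4 — PE[1][1] acc=99, pass-E 0, pass-S 0
  after 4 — PE[2][0] acc=19, pass-E 0, pass-S 0
  after 4 — PE[2][1] acc=81, pass-E 7, pass-S 9

PE[2][1].acc = 81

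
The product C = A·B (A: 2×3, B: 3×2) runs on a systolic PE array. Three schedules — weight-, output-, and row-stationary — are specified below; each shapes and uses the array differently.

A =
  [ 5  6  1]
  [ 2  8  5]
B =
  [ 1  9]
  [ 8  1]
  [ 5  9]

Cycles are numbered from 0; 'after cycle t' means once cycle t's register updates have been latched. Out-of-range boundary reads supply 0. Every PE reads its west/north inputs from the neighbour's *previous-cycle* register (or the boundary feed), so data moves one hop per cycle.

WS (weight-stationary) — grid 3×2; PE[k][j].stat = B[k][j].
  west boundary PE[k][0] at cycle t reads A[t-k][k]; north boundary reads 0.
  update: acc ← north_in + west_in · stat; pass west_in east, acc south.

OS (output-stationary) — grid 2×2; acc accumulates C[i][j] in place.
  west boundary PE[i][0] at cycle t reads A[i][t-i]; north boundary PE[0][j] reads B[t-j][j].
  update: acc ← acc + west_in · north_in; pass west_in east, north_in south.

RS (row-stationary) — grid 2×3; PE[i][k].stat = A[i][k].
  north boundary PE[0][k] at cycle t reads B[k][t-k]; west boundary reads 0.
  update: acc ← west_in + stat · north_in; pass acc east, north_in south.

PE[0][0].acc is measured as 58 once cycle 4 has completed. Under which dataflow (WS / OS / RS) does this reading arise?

— WS: 3×2; PE[0][0] trace:
  after 0 — PE[0][0] acc=5, pass-E 5, pass-S 5
  after 1 — PE[0][0] acc=2, pass-E 2, pass-S 2
  after 2 — PE[0][0] acc=0, pass-E 0, pass-S 0
  after 3 — PE[0][0] acc=0, pass-E 0, pass-S 0
  after 4 — PE[0][0] acc=0, pass-E 0, pass-S 0
— OS: 2×2; PE[0][0] trace:
  after 0 — PE[0][0] acc=5, pass-E 5, pass-S 1
  after 1 — PE[0][0] acc=53, pass-E 6, pass-S 8
  after 2 — PE[0][0] acc=58, pass-E 1, pass-S 5
  after 3 — PE[0][0] acc=58, pass-E 0, pass-S 0
  after 4 — PE[0][0] acc=58, pass-E 0, pass-S 0
— RS: 2×3; PE[0][0] trace:
  after 0 — PE[0][0] acc=5, pass-E 5, pass-S 1
  after 1 — PE[0][0] acc=45, pass-E 45, pass-S 9
  after 2 — PE[0][0] acc=0, pass-E 0, pass-S 0
  after 3 — PE[0][0] acc=0, pass-E 0, pass-S 0
  after 4 — PE[0][0] acc=0, pass-E 0, pass-S 0

dataflow = OS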